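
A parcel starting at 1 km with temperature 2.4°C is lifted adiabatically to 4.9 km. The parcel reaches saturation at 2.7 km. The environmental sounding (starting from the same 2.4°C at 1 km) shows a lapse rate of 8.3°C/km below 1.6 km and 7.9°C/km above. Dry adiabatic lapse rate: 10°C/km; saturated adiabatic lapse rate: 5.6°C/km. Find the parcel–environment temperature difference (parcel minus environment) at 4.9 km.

+1.73°C (parcel warmer than environment)

Parcel:
  1000–2700 m, dry: Δz = 1.7 km ⇒ ΔT = -17°C; T = -14.6°C
  2700–4900 m, saturated: Δz = 2.2 km ⇒ ΔT = -12.32°C; T = -26.92°C
Environment:
  1000–1600 m, environment, lower layer: Δz = 0.6 km ⇒ ΔT = -4.98°C; T = -2.58°C
  1600–4900 m, environment, upper layer: Δz = 3.3 km ⇒ ΔT = -26.07°C; T = -28.65°C
T_parcel − T_env = -26.92 − (-28.65) = +1.73°C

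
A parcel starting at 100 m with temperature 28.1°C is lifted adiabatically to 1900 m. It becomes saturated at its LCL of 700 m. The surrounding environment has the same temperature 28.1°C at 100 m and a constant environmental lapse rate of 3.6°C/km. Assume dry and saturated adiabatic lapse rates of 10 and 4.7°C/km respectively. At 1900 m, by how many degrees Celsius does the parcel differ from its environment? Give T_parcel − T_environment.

Parcel:
  100–700 m, dry: Δz = 0.6 km ⇒ ΔT = -6°C; T = 22.1°C
  700–1900 m, saturated: Δz = 1.2 km ⇒ ΔT = -5.64°C; T = 16.46°C
Environment:
  100–1900 m, environment: Δz = 1.8 km ⇒ ΔT = -6.48°C; T = 21.62°C
T_parcel − T_env = 16.46 − 21.62 = -5.16°C

-5.16°C (parcel cooler than environment)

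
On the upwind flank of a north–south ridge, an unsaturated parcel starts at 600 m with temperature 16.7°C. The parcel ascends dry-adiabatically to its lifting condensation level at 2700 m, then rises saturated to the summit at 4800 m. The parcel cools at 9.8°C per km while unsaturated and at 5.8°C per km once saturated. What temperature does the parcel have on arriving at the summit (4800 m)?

-16.06°C

Dry to 2700 m: -9.8 × 2.1 km = -20.58°C, so T = -3.88°C.
Saturated to 4800 m: -5.8 × 2.1 km = -12.18°C, so T = -16.06°C.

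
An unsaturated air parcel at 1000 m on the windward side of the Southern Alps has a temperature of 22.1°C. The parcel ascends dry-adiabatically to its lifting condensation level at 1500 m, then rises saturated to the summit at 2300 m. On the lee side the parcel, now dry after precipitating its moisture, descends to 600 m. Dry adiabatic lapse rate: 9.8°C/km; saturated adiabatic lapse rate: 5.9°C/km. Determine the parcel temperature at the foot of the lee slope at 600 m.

29.14°C

1000 → 1500 m (dry, 9.8°C/km): ΔT = -9.8 × 0.5 = -4.9°C → T = 17.2°C
1500 → 2300 m (saturated, 5.9°C/km): ΔT = -5.9 × 0.8 = -4.72°C → T = 12.48°C
2300 → 600 m (dry descent, 9.8°C/km): ΔT = +9.8 × 1.7 = +16.66°C → T = 29.14°C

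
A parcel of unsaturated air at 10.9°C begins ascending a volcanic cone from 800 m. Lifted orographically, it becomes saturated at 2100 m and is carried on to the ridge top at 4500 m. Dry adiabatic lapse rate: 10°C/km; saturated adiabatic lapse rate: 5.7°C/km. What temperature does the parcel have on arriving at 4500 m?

-15.78°C

Dry to 2100 m: -10 × 1.3 km = -13°C, so T = -2.1°C.
Saturated to 4500 m: -5.7 × 2.4 km = -13.68°C, so T = -15.78°C.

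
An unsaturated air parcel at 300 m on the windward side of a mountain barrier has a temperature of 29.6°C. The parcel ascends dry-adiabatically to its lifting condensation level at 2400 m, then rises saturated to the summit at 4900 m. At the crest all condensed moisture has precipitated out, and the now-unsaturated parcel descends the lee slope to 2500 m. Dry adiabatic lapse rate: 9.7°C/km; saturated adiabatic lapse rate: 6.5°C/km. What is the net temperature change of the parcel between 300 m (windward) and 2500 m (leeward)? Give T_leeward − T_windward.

-13.34°C

300 → 2400 m (dry, 9.7°C/km): ΔT = -9.7 × 2.1 = -20.37°C → T = 9.23°C
2400 → 4900 m (saturated, 6.5°C/km): ΔT = -6.5 × 2.5 = -16.25°C → T = -7.02°C
4900 → 2500 m (dry descent, 9.7°C/km): ΔT = +9.7 × 2.4 = +23.28°C → T = 16.26°C
Net change vs windward start: 16.26 − 29.6 = -13.34°C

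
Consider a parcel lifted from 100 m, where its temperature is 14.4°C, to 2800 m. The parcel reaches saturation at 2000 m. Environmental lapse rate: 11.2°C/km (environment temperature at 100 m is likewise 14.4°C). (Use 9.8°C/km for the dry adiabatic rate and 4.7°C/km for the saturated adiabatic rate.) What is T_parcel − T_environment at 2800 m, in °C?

+7.86°C (parcel warmer than environment)

Parcel:
  Dry to 2000 m: -9.8 × 1.9 km = -18.62°C, so T = -4.22°C.
  Saturated to 2800 m: -4.7 × 0.8 km = -3.76°C, so T = -7.98°C.
Environment:
  Environment to 2800 m: -11.2 × 2.7 km = -30.24°C, so T = -15.84°C.
T_parcel − T_env = -7.98 − (-15.84) = +7.86°C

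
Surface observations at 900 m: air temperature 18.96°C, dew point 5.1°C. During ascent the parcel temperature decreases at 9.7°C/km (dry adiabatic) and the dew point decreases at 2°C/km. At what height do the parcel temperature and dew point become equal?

2700 m

T and T_d converge at 9.7 − 2 = 7.7°C per km
Height above start = (18.96 − 5.1) / 7.7 = 1.8 km
LCL altitude = 900 m + 1800 m = 2700 m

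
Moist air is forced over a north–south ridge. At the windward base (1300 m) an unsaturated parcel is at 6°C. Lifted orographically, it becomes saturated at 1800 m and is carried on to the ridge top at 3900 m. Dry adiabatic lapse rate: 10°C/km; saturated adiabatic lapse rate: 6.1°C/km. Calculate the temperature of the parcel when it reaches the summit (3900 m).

From 1300 m to 1800 m (dry): cools by 10 × 0.5 = 5°C, giving 1°C.
From 1800 m to 3900 m (saturated): cools by 6.1 × 2.1 = 12.81°C, giving -11.81°C.

-11.81°C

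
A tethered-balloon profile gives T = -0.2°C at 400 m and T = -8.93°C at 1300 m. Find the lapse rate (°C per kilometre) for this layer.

Γ = −ΔT/Δz = (-0.2 − (-8.93)) / (1300 − 400) m
  = 8.73°C / 0.9 km = 9.7°C/km

9.7°C/km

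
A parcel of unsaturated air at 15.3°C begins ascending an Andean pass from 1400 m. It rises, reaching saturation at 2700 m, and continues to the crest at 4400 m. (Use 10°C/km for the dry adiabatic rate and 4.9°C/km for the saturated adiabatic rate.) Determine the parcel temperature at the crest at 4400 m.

Dry to 2700 m: -10 × 1.3 km = -13°C, so T = 2.3°C.
Saturated to 4400 m: -4.9 × 1.7 km = -8.33°C, so T = -6.03°C.

-6.03°C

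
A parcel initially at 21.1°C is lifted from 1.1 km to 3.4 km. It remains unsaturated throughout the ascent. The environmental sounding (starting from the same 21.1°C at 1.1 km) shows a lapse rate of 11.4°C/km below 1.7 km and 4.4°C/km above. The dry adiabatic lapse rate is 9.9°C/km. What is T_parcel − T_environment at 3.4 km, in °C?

-8.45°C (parcel cooler than environment)

Parcel:
  1100 → 3400 m (dry, 9.9°C/km): ΔT = -9.9 × 2.3 = -22.77°C → T = -1.67°C
Environment:
  1100 → 1700 m (environment, lower layer, 11.4°C/km): ΔT = -11.4 × 0.6 = -6.84°C → T = 14.26°C
  1700 → 3400 m (environment, upper layer, 4.4°C/km): ΔT = -4.4 × 1.7 = -7.48°C → T = 6.78°C
T_parcel − T_env = -1.67 − 6.78 = -8.45°C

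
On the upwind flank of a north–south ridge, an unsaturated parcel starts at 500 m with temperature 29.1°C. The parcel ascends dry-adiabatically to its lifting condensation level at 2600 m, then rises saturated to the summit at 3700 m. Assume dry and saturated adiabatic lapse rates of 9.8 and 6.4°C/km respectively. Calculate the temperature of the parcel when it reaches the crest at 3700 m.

500–2600 m, dry: Δz = 2.1 km ⇒ ΔT = -20.58°C; T = 8.52°C
2600–3700 m, saturated: Δz = 1.1 km ⇒ ΔT = -7.04°C; T = 1.48°C

1.48°C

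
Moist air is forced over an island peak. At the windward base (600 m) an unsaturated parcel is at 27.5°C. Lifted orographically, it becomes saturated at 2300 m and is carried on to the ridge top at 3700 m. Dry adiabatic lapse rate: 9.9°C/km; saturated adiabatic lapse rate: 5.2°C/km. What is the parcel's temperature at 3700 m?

600–2300 m, dry: Δz = 1.7 km ⇒ ΔT = -16.83°C; T = 10.67°C
2300–3700 m, saturated: Δz = 1.4 km ⇒ ΔT = -7.28°C; T = 3.39°C

3.39°C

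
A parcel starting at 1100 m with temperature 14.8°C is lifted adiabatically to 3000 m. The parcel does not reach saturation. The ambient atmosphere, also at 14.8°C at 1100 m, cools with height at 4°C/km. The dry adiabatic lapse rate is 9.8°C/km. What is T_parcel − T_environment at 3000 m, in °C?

Parcel:
  From 1100 m to 3000 m (dry): cools by 9.8 × 1.9 = 18.62°C, giving -3.82°C.
Environment:
  From 1100 m to 3000 m (environment): cools by 4 × 1.9 = 7.6°C, giving 7.2°C.
T_parcel − T_env = -3.82 − 7.2 = -11.02°C

-11.02°C (parcel cooler than environment)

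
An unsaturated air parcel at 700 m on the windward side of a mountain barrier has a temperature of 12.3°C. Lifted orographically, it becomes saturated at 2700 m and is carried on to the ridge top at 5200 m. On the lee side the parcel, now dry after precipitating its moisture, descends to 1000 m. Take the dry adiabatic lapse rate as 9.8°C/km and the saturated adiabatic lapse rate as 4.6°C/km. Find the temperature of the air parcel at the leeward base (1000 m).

22.36°C

From 700 m to 2700 m (dry): cools by 9.8 × 2 = 19.6°C, giving -7.3°C.
From 2700 m to 5200 m (saturated): cools by 4.6 × 2.5 = 11.5°C, giving -18.8°C.
From 5200 m to 1000 m (dry descent): warms by 9.8 × 4.2 = 41.16°C, giving 22.36°C.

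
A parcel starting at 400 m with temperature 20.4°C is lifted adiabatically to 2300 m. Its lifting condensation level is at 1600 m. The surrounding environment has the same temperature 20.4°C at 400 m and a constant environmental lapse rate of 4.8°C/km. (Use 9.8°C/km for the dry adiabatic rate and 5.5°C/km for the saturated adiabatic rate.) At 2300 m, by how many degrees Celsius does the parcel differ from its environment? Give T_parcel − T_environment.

-6.49°C (parcel cooler than environment)

Parcel:
  400 → 1600 m (dry, 9.8°C/km): ΔT = -9.8 × 1.2 = -11.76°C → T = 8.64°C
  1600 → 2300 m (saturated, 5.5°C/km): ΔT = -5.5 × 0.7 = -3.85°C → T = 4.79°C
Environment:
  400 → 2300 m (environment, 4.8°C/km): ΔT = -4.8 × 1.9 = -9.12°C → T = 11.28°C
T_parcel − T_env = 4.79 − 11.28 = -6.49°C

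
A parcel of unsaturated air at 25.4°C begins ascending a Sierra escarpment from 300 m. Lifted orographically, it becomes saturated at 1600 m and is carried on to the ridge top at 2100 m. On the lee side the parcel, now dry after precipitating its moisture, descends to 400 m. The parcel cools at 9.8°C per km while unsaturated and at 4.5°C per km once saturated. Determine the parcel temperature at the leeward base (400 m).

From 300 m to 1600 m (dry): cools by 9.8 × 1.3 = 12.74°C, giving 12.66°C.
From 1600 m to 2100 m (saturated): cools by 4.5 × 0.5 = 2.25°C, giving 10.41°C.
From 2100 m to 400 m (dry descent): warms by 9.8 × 1.7 = 16.66°C, giving 27.07°C.

27.07°C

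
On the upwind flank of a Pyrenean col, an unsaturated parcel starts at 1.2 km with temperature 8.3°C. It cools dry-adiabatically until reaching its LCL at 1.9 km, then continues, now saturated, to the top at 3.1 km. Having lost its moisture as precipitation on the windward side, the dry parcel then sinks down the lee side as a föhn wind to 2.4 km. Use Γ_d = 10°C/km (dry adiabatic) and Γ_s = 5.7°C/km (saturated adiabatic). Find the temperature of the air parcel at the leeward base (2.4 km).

1.46°C

1200 → 1900 m (dry, 10°C/km): ΔT = -10 × 0.7 = -7°C → T = 1.3°C
1900 → 3100 m (saturated, 5.7°C/km): ΔT = -5.7 × 1.2 = -6.84°C → T = -5.54°C
3100 → 2400 m (dry descent, 10°C/km): ΔT = +10 × 0.7 = +7°C → T = 1.46°C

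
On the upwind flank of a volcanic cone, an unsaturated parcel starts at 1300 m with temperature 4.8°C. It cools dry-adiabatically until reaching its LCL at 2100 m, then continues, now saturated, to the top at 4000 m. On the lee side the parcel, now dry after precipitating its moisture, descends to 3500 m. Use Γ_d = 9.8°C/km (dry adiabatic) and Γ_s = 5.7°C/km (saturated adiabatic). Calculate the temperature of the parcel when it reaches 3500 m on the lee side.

-8.97°C

From 1300 m to 2100 m (dry): cools by 9.8 × 0.8 = 7.84°C, giving -3.04°C.
From 2100 m to 4000 m (saturated): cools by 5.7 × 1.9 = 10.83°C, giving -13.87°C.
From 4000 m to 3500 m (dry descent): warms by 9.8 × 0.5 = 4.9°C, giving -8.97°C.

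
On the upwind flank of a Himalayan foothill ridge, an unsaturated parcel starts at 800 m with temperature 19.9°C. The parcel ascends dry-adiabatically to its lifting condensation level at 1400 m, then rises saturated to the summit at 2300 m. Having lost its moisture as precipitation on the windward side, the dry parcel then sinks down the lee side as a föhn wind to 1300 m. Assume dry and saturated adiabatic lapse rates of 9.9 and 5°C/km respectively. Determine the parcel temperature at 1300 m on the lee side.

800–1400 m, dry: Δz = 0.6 km ⇒ ΔT = -5.94°C; T = 13.96°C
1400–2300 m, saturated: Δz = 0.9 km ⇒ ΔT = -4.5°C; T = 9.46°C
2300–1300 m, dry descent: Δz = 1 km ⇒ ΔT = +9.9°C; T = 19.36°C

19.36°C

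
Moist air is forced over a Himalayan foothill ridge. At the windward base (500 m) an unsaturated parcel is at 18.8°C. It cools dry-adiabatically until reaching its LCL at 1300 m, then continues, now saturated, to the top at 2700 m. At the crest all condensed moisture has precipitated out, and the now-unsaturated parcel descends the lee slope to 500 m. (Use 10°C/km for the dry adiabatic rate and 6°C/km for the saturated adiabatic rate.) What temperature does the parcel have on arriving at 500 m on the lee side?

24.4°C

500 → 1300 m (dry, 10°C/km): ΔT = -10 × 0.8 = -8°C → T = 10.8°C
1300 → 2700 m (saturated, 6°C/km): ΔT = -6 × 1.4 = -8.4°C → T = 2.4°C
2700 → 500 m (dry descent, 10°C/km): ΔT = +10 × 2.2 = +22°C → T = 24.4°C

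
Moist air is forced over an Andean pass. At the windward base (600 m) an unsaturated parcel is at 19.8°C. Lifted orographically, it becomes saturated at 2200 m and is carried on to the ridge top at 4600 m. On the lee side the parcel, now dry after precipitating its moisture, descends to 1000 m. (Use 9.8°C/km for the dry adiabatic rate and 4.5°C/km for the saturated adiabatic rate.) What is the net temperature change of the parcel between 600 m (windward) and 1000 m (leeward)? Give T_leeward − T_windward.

From 600 m to 2200 m (dry): cools by 9.8 × 1.6 = 15.68°C, giving 4.12°C.
From 2200 m to 4600 m (saturated): cools by 4.5 × 2.4 = 10.8°C, giving -6.68°C.
From 4600 m to 1000 m (dry descent): warms by 9.8 × 3.6 = 35.28°C, giving 28.6°C.
Net change vs windward start: 28.6 − 19.8 = +8.8°C

+8.8°C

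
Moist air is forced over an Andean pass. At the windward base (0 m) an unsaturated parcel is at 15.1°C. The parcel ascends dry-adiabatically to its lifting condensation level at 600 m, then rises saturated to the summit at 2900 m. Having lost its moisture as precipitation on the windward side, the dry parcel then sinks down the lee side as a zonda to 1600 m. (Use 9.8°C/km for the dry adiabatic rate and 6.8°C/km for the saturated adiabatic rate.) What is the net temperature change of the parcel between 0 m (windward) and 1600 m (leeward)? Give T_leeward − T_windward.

-8.78°C

From 0 m to 600 m (dry): cools by 9.8 × 0.6 = 5.88°C, giving 9.22°C.
From 600 m to 2900 m (saturated): cools by 6.8 × 2.3 = 15.64°C, giving -6.42°C.
From 2900 m to 1600 m (dry descent): warms by 9.8 × 1.3 = 12.74°C, giving 6.32°C.
Net change vs windward start: 6.32 − 15.1 = -8.78°C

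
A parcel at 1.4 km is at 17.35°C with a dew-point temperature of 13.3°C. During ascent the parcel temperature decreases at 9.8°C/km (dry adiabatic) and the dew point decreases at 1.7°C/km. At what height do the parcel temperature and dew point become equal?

1.9 km

T and T_d converge at 9.8 − 1.7 = 8.1°C per km
Height above start = (17.35 − 13.3) / 8.1 = 0.5 km
LCL altitude = 1400 m + 500 m = 1900 m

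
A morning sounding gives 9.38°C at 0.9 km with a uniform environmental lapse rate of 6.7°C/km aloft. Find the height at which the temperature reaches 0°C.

Height above start = (9.38 − 0) / 6.7 = 1.4 km
Altitude = 900 m + 1400 m = 2300 m

2.3 km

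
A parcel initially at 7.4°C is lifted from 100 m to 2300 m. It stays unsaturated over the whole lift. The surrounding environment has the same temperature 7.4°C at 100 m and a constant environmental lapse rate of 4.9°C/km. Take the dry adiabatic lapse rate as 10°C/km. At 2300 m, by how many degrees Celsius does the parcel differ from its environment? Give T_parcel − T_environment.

-11.22°C (parcel cooler than environment)

Parcel:
  From 100 m to 2300 m (dry): cools by 10 × 2.2 = 22°C, giving -14.6°C.
Environment:
  From 100 m to 2300 m (environment): cools by 4.9 × 2.2 = 10.78°C, giving -3.38°C.
T_parcel − T_env = -14.6 − (-3.38) = -11.22°C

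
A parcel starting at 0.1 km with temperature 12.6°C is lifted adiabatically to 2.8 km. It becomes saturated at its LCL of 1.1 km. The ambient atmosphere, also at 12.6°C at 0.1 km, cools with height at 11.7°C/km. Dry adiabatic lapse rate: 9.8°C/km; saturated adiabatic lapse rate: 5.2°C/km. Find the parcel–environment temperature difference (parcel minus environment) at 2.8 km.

Parcel:
  From 100 m to 1100 m (dry): cools by 9.8 × 1 = 9.8°C, giving 2.8°C.
  From 1100 m to 2800 m (saturated): cools by 5.2 × 1.7 = 8.84°C, giving -6.04°C.
Environment:
  From 100 m to 2800 m (environment): cools by 11.7 × 2.7 = 31.59°C, giving -18.99°C.
T_parcel − T_env = -6.04 − (-18.99) = +12.95°C

+12.95°C (parcel warmer than environment)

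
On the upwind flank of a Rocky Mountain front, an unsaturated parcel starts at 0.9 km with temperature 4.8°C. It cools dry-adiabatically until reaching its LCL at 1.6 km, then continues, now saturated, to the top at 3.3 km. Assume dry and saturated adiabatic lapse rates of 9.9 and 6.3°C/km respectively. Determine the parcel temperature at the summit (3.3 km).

900–1600 m, dry: Δz = 0.7 km ⇒ ΔT = -6.93°C; T = -2.13°C
1600–3300 m, saturated: Δz = 1.7 km ⇒ ΔT = -10.71°C; T = -12.84°C

-12.84°C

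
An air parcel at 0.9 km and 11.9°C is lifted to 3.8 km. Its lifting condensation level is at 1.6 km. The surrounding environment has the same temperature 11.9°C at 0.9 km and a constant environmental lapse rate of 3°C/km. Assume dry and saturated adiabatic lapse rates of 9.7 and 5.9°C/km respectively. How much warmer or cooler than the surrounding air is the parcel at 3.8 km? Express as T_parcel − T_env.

-11.07°C (parcel cooler than environment)

Parcel:
  900–1600 m, dry: Δz = 0.7 km ⇒ ΔT = -6.79°C; T = 5.11°C
  1600–3800 m, saturated: Δz = 2.2 km ⇒ ΔT = -12.98°C; T = -7.87°C
Environment:
  900–3800 m, environment: Δz = 2.9 km ⇒ ΔT = -8.7°C; T = 3.2°C
T_parcel − T_env = -7.87 − 3.2 = -11.07°C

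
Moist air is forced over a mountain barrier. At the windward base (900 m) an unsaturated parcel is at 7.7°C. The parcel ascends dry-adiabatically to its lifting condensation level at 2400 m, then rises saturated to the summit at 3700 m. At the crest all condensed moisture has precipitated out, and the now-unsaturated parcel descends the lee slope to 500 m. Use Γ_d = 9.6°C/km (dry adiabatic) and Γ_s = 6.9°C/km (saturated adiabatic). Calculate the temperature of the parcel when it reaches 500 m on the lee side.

Dry to 2400 m: -9.6 × 1.5 km = -14.4°C, so T = -6.7°C.
Saturated to 3700 m: -6.9 × 1.3 km = -8.97°C, so T = -15.67°C.
Dry descent to 500 m: +9.6 × 3.2 km = +30.72°C, so T = 15.05°C.

15.05°C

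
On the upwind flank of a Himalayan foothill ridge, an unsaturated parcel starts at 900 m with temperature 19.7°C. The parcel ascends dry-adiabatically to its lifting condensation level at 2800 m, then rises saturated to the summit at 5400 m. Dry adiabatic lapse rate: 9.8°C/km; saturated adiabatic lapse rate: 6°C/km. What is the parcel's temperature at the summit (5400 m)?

900–2800 m, dry: Δz = 1.9 km ⇒ ΔT = -18.62°C; T = 1.08°C
2800–5400 m, saturated: Δz = 2.6 km ⇒ ΔT = -15.6°C; T = -14.52°C

-14.52°C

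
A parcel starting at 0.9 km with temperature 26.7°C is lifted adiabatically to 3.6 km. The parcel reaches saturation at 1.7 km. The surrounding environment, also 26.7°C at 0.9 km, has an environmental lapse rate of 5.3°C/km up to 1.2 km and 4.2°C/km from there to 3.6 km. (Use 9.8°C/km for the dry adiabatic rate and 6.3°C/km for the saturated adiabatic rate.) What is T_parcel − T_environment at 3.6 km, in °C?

Parcel:
  Dry to 1700 m: -9.8 × 0.8 km = -7.84°C, so T = 18.86°C.
  Saturated to 3600 m: -6.3 × 1.9 km = -11.97°C, so T = 6.89°C.
Environment:
  Environment, lower layer to 1200 m: -5.3 × 0.3 km = -1.59°C, so T = 25.11°C.
  Environment, upper layer to 3600 m: -4.2 × 2.4 km = -10.08°C, so T = 15.03°C.
T_parcel − T_env = 6.89 − 15.03 = -8.14°C

-8.14°C (parcel cooler than environment)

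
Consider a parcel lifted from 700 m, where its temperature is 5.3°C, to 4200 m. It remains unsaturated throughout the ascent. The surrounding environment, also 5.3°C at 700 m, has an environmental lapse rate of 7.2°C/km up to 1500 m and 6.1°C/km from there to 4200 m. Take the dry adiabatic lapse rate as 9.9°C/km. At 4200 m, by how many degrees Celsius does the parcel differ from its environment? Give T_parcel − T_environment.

Parcel:
  Dry to 4200 m: -9.9 × 3.5 km = -34.65°C, so T = -29.35°C.
Environment:
  Environment, lower layer to 1500 m: -7.2 × 0.8 km = -5.76°C, so T = -0.46°C.
  Environment, upper layer to 4200 m: -6.1 × 2.7 km = -16.47°C, so T = -16.93°C.
T_parcel − T_env = -29.35 − (-16.93) = -12.42°C

-12.42°C (parcel cooler than environment)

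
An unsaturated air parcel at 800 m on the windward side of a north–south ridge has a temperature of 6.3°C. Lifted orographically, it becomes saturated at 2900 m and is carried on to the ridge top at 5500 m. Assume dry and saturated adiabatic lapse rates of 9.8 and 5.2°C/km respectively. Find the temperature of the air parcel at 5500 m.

-27.8°C

From 800 m to 2900 m (dry): cools by 9.8 × 2.1 = 20.58°C, giving -14.28°C.
From 2900 m to 5500 m (saturated): cools by 5.2 × 2.6 = 13.52°C, giving -27.8°C.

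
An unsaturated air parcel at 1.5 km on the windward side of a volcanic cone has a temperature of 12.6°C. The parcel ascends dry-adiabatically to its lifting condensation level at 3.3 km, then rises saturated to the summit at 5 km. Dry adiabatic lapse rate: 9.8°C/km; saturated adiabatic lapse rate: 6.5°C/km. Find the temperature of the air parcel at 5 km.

-16.09°C

1500 → 3300 m (dry, 9.8°C/km): ΔT = -9.8 × 1.8 = -17.64°C → T = -5.04°C
3300 → 5000 m (saturated, 6.5°C/km): ΔT = -6.5 × 1.7 = -11.05°C → T = -16.09°C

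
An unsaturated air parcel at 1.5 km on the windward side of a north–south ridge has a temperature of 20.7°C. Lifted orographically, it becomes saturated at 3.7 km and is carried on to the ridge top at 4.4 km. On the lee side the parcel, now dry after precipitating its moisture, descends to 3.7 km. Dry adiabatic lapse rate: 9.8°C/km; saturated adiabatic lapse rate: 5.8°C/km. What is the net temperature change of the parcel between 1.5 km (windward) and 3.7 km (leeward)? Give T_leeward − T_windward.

From 1500 m to 3700 m (dry): cools by 9.8 × 2.2 = 21.56°C, giving -0.86°C.
From 3700 m to 4400 m (saturated): cools by 5.8 × 0.7 = 4.06°C, giving -4.92°C.
From 4400 m to 3700 m (dry descent): warms by 9.8 × 0.7 = 6.86°C, giving 1.94°C.
Net change vs windward start: 1.94 − 20.7 = -18.76°C

-18.76°C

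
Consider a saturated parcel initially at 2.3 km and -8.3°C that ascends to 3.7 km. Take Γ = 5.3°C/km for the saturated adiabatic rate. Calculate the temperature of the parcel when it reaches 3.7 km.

-15.72°C

Saturated adiabatic to 3700 m: -5.3 × 1.4 km = -7.42°C, so T = -15.72°C.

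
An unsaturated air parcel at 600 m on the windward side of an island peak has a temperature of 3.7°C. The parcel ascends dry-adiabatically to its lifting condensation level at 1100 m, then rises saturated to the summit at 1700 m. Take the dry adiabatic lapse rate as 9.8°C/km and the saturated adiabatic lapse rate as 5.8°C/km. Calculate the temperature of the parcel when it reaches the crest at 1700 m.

-4.68°C

Dry to 1100 m: -9.8 × 0.5 km = -4.9°C, so T = -1.2°C.
Saturated to 1700 m: -5.8 × 0.6 km = -3.48°C, so T = -4.68°C.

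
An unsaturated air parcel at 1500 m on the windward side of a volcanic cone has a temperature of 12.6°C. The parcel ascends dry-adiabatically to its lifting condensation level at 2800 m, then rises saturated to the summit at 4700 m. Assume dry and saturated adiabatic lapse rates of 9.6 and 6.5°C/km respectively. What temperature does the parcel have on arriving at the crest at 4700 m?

Dry to 2800 m: -9.6 × 1.3 km = -12.48°C, so T = 0.12°C.
Saturated to 4700 m: -6.5 × 1.9 km = -12.35°C, so T = -12.23°C.

-12.23°C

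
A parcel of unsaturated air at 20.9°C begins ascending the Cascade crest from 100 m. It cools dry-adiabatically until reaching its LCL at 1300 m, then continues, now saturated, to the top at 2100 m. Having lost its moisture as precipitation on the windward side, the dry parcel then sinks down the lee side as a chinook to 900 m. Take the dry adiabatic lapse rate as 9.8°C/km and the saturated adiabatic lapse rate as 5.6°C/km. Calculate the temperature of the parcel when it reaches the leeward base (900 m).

100–1300 m, dry: Δz = 1.2 km ⇒ ΔT = -11.76°C; T = 9.14°C
1300–2100 m, saturated: Δz = 0.8 km ⇒ ΔT = -4.48°C; T = 4.66°C
2100–900 m, dry descent: Δz = 1.2 km ⇒ ΔT = +11.76°C; T = 16.42°C

16.42°C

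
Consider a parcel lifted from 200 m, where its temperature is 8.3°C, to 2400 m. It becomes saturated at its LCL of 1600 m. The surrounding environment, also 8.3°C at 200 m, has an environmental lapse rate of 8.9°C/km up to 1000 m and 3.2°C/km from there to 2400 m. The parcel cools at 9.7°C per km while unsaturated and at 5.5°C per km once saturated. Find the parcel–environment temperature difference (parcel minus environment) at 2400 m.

Parcel:
  200 → 1600 m (dry, 9.7°C/km): ΔT = -9.7 × 1.4 = -13.58°C → T = -5.28°C
  1600 → 2400 m (saturated, 5.5°C/km): ΔT = -5.5 × 0.8 = -4.4°C → T = -9.68°C
Environment:
  200 → 1000 m (environment, lower layer, 8.9°C/km): ΔT = -8.9 × 0.8 = -7.12°C → T = 1.18°C
  1000 → 2400 m (environment, upper layer, 3.2°C/km): ΔT = -3.2 × 1.4 = -4.48°C → T = -3.3°C
T_parcel − T_env = -9.68 − (-3.3) = -6.38°C

-6.38°C (parcel cooler than environment)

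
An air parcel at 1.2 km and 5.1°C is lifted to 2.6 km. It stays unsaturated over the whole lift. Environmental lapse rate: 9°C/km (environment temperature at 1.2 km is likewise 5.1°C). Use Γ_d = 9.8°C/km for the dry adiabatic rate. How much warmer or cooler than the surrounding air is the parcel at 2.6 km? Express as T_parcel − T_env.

Parcel:
  From 1200 m to 2600 m (dry): cools by 9.8 × 1.4 = 13.72°C, giving -8.62°C.
Environment:
  From 1200 m to 2600 m (environment): cools by 9 × 1.4 = 12.6°C, giving -7.5°C.
T_parcel − T_env = -8.62 − (-7.5) = -1.12°C

-1.12°C (parcel cooler than environment)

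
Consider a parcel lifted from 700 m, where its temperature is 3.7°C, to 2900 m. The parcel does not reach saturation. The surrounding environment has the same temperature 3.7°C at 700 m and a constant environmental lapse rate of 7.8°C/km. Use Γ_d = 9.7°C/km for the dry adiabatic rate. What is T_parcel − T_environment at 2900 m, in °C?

Parcel:
  700–2900 m, dry: Δz = 2.2 km ⇒ ΔT = -21.34°C; T = -17.64°C
Environment:
  700–2900 m, environment: Δz = 2.2 km ⇒ ΔT = -17.16°C; T = -13.46°C
T_parcel − T_env = -17.64 − (-13.46) = -4.18°C

-4.18°C (parcel cooler than environment)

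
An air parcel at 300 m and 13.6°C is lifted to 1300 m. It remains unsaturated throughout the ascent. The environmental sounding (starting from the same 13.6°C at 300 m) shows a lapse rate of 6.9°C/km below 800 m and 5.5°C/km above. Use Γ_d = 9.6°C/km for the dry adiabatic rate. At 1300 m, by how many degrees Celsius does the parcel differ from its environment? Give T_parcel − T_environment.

Parcel:
  From 300 m to 1300 m (dry): cools by 9.6 × 1 = 9.6°C, giving 4°C.
Environment:
  From 300 m to 800 m (environment, lower layer): cools by 6.9 × 0.5 = 3.45°C, giving 10.15°C.
  From 800 m to 1300 m (environment, upper layer): cools by 5.5 × 0.5 = 2.75°C, giving 7.4°C.
T_parcel − T_env = 4 − 7.4 = -3.4°C

-3.4°C (parcel cooler than environment)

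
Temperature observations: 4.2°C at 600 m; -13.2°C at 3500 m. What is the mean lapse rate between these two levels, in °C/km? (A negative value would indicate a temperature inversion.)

6°C/km

Γ = −ΔT/Δz = (4.2 − (-13.2)) / (3500 − 600) m
  = 17.4°C / 2.9 km = 6°C/km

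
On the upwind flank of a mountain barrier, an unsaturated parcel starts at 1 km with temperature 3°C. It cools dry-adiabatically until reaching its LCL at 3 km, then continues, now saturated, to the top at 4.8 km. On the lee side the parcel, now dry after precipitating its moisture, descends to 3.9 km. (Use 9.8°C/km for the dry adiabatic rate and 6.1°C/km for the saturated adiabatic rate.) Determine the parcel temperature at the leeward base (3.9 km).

-18.76°C

1000 → 3000 m (dry, 9.8°C/km): ΔT = -9.8 × 2 = -19.6°C → T = -16.6°C
3000 → 4800 m (saturated, 6.1°C/km): ΔT = -6.1 × 1.8 = -10.98°C → T = -27.58°C
4800 → 3900 m (dry descent, 9.8°C/km): ΔT = +9.8 × 0.9 = +8.82°C → T = -18.76°C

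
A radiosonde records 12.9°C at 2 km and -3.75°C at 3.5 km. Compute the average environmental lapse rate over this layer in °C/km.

Γ = −ΔT/Δz = (12.9 − (-3.75)) / (3500 − 2000) m
  = 16.65°C / 1.5 km = 11.1°C/km

11.1°C/km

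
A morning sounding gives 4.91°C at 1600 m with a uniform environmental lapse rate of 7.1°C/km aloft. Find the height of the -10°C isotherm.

Height above start = (4.91 − (-10)) / 7.1 = 2.1 km
Altitude = 1600 m + 2100 m = 3700 m

3700 m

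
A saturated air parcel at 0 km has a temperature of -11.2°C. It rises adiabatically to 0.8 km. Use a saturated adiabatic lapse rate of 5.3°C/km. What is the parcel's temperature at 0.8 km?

-15.44°C

Saturated adiabatic to 800 m: -5.3 × 0.8 km = -4.24°C, so T = -15.44°C.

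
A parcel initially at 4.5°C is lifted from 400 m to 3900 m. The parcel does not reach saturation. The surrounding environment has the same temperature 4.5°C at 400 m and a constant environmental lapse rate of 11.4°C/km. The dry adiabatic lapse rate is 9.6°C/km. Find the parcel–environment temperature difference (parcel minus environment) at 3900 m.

+6.3°C (parcel warmer than environment)

Parcel:
  400–3900 m, dry: Δz = 3.5 km ⇒ ΔT = -33.6°C; T = -29.1°C
Environment:
  400–3900 m, environment: Δz = 3.5 km ⇒ ΔT = -39.9°C; T = -35.4°C
T_parcel − T_env = -29.1 − (-35.4) = +6.3°C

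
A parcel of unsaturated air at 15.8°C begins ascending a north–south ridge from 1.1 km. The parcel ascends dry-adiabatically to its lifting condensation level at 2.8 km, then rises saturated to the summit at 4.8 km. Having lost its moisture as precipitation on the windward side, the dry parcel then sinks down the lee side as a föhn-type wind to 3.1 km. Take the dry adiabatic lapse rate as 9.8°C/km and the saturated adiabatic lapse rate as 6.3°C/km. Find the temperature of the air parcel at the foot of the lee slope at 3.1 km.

1100 → 2800 m (dry, 9.8°C/km): ΔT = -9.8 × 1.7 = -16.66°C → T = -0.86°C
2800 → 4800 m (saturated, 6.3°C/km): ΔT = -6.3 × 2 = -12.6°C → T = -13.46°C
4800 → 3100 m (dry descent, 9.8°C/km): ΔT = +9.8 × 1.7 = +16.66°C → T = 3.2°C

3.2°C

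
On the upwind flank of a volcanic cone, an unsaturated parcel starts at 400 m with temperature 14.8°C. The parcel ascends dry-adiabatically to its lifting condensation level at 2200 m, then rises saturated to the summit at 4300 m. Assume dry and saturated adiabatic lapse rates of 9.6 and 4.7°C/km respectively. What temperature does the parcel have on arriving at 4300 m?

-12.35°C

From 400 m to 2200 m (dry): cools by 9.6 × 1.8 = 17.28°C, giving -2.48°C.
From 2200 m to 4300 m (saturated): cools by 4.7 × 2.1 = 9.87°C, giving -12.35°C.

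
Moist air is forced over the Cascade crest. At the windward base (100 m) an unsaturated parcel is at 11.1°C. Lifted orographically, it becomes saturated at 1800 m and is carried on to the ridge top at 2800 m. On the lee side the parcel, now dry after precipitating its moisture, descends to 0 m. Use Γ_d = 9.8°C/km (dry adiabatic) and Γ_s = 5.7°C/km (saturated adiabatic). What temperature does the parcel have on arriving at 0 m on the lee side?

Dry to 1800 m: -9.8 × 1.7 km = -16.66°C, so T = -5.56°C.
Saturated to 2800 m: -5.7 × 1 km = -5.7°C, so T = -11.26°C.
Dry descent to 0 m: +9.8 × 2.8 km = +27.44°C, so T = 16.18°C.

16.18°C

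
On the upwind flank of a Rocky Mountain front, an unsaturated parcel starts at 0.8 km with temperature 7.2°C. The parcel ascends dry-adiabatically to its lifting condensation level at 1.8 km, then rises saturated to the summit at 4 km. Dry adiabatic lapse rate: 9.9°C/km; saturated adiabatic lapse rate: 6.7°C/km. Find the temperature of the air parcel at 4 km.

-17.44°C

From 800 m to 1800 m (dry): cools by 9.9 × 1 = 9.9°C, giving -2.7°C.
From 1800 m to 4000 m (saturated): cools by 6.7 × 2.2 = 14.74°C, giving -17.44°C.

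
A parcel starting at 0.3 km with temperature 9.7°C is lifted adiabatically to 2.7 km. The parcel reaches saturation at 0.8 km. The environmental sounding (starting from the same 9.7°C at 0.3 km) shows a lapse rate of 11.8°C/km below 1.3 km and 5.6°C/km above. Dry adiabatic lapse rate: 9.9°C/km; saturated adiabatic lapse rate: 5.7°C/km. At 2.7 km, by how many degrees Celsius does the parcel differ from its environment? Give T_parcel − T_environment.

+3.86°C (parcel warmer than environment)

Parcel:
  From 300 m to 800 m (dry): cools by 9.9 × 0.5 = 4.95°C, giving 4.75°C.
  From 800 m to 2700 m (saturated): cools by 5.7 × 1.9 = 10.83°C, giving -6.08°C.
Environment:
  From 300 m to 1300 m (environment, lower layer): cools by 11.8 × 1 = 11.8°C, giving -2.1°C.
  From 1300 m to 2700 m (environment, upper layer): cools by 5.6 × 1.4 = 7.84°C, giving -9.94°C.
T_parcel − T_env = -6.08 − (-9.94) = +3.86°C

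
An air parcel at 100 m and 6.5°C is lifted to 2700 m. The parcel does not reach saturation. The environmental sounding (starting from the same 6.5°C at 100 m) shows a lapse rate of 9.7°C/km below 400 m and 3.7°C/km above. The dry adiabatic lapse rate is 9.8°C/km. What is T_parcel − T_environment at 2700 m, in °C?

-14.06°C (parcel cooler than environment)

Parcel:
  100–2700 m, dry: Δz = 2.6 km ⇒ ΔT = -25.48°C; T = -18.98°C
Environment:
  100–400 m, environment, lower layer: Δz = 0.3 km ⇒ ΔT = -2.91°C; T = 3.59°C
  400–2700 m, environment, upper layer: Δz = 2.3 km ⇒ ΔT = -8.51°C; T = -4.92°C
T_parcel − T_env = -18.98 − (-4.92) = -14.06°C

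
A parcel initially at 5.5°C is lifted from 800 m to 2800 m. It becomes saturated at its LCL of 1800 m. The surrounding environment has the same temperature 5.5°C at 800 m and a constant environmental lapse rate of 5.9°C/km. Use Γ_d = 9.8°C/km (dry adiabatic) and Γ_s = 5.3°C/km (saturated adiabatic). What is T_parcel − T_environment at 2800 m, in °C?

Parcel:
  Dry to 1800 m: -9.8 × 1 km = -9.8°C, so T = -4.3°C.
  Saturated to 2800 m: -5.3 × 1 km = -5.3°C, so T = -9.6°C.
Environment:
  Environment to 2800 m: -5.9 × 2 km = -11.8°C, so T = -6.3°C.
T_parcel − T_env = -9.6 − (-6.3) = -3.3°C

-3.3°C (parcel cooler than environment)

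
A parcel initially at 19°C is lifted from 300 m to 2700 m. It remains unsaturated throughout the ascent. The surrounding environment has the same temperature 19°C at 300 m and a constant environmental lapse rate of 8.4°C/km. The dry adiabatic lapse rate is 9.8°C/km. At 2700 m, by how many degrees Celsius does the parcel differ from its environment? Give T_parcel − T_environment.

Parcel:
  300–2700 m, dry: Δz = 2.4 km ⇒ ΔT = -23.52°C; T = -4.52°C
Environment:
  300–2700 m, environment: Δz = 2.4 km ⇒ ΔT = -20.16°C; T = -1.16°C
T_parcel − T_env = -4.52 − (-1.16) = -3.36°C

-3.36°C (parcel cooler than environment)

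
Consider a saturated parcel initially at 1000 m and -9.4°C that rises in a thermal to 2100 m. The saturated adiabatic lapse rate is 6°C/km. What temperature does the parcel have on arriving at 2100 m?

1000–2100 m, saturated adiabatic: Δz = 1.1 km ⇒ ΔT = -6.6°C; T = -16°C

-16°C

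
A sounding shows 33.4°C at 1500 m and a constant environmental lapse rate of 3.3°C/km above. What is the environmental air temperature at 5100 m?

21.52°C

Environmental to 5100 m: -3.3 × 3.6 km = -11.88°C, so T = 21.52°C.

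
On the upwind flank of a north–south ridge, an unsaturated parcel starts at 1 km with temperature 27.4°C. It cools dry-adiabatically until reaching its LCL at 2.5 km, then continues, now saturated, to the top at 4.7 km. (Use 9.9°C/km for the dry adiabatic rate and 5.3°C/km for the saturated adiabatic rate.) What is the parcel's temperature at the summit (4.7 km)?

0.89°C

1000 → 2500 m (dry, 9.9°C/km): ΔT = -9.9 × 1.5 = -14.85°C → T = 12.55°C
2500 → 4700 m (saturated, 5.3°C/km): ΔT = -5.3 × 2.2 = -11.66°C → T = 0.89°C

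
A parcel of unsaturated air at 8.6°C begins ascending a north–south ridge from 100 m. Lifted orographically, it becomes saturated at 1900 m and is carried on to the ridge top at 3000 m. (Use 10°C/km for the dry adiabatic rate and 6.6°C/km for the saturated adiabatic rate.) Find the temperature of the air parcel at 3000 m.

-16.66°C

Dry to 1900 m: -10 × 1.8 km = -18°C, so T = -9.4°C.
Saturated to 3000 m: -6.6 × 1.1 km = -7.26°C, so T = -16.66°C.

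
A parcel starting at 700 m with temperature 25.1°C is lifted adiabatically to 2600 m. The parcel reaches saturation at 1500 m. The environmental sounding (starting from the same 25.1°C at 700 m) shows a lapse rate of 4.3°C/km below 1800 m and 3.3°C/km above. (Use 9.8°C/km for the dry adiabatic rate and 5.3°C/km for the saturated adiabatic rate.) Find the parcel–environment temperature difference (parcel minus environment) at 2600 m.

-6.3°C (parcel cooler than environment)

Parcel:
  From 700 m to 1500 m (dry): cools by 9.8 × 0.8 = 7.84°C, giving 17.26°C.
  From 1500 m to 2600 m (saturated): cools by 5.3 × 1.1 = 5.83°C, giving 11.43°C.
Environment:
  From 700 m to 1800 m (environment, lower layer): cools by 4.3 × 1.1 = 4.73°C, giving 20.37°C.
  From 1800 m to 2600 m (environment, upper layer): cools by 3.3 × 0.8 = 2.64°C, giving 17.73°C.
T_parcel − T_env = 11.43 − 17.73 = -6.3°C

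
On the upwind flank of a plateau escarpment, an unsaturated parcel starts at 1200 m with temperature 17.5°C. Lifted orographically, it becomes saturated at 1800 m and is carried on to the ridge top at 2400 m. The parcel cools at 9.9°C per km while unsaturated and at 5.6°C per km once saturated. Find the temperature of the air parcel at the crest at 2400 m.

1200 → 1800 m (dry, 9.9°C/km): ΔT = -9.9 × 0.6 = -5.94°C → T = 11.56°C
1800 → 2400 m (saturated, 5.6°C/km): ΔT = -5.6 × 0.6 = -3.36°C → T = 8.2°C

8.2°C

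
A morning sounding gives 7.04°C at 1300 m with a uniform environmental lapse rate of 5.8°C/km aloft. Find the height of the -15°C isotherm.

5100 m

Height above start = (7.04 − (-15)) / 5.8 = 3.8 km
Altitude = 1300 m + 3800 m = 5100 m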